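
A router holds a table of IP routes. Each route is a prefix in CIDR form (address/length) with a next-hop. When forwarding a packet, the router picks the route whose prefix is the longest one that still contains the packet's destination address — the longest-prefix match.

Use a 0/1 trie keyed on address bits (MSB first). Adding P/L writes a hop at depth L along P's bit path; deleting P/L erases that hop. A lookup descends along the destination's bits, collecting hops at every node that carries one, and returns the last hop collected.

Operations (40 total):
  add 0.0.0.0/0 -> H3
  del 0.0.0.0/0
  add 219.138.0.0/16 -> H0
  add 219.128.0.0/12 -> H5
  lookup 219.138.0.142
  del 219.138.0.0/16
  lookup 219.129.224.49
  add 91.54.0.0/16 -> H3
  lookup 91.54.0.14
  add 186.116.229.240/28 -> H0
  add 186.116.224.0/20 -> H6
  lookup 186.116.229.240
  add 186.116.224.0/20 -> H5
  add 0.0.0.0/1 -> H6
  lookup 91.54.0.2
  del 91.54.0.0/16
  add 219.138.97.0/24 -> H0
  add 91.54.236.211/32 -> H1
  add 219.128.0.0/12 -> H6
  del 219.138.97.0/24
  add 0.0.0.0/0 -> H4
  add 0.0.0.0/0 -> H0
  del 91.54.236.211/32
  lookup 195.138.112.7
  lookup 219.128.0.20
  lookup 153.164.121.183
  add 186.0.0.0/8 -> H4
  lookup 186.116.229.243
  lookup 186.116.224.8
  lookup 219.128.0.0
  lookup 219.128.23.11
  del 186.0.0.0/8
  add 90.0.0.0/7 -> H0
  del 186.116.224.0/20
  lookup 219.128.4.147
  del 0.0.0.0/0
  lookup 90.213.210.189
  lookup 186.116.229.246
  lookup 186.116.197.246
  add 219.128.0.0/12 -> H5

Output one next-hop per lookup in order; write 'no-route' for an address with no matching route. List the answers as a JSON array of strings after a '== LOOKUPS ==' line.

Process each operation:
  add 0.0.0.0/0 -> H3 at depth 0
  del 0.0.0.0/0 (clear depth 0)
  add 219.138.0.0/16 -> H0 at depth 16
  add 219.128.0.0/12 -> H5 at depth 12
  lookup 219.138.0.142: bits 1101101110001010 walk d0:-→d1:-→d2:-→d3:-→d4:-→d5:-→d6:-→d7:-→d8:-→d9:-→d10:-→d11:-→d12:H5→d13:-→d14:-→d15:-→d16:H0 -> H0
  del 219.138.0.0/16 (clear depth 16)
  lookup 219.129.224.49: bits 110110111000 walk d0:-→d1:-→d2:-→d3:-→d4:-→d5:-→d6:-→d7:-→d8:-→d9:-→d10:-→d11:-→d12:H5 -> H5
  add 91.54.0.0/16 -> H3 at depth 16
  lookup 91.54.0.14: bits 0101101100110110 walk d0:-→d1:-→d2:-→d3:-→d4:-→d5:-→d6:-→d7:-→d8:-→d9:-→d10:-→d11:-→d12:-→d13:-→d14:-→d15:-→d16:H3 -> H3
  add 186.116.229.240/28 -> H0 at depth 28
  add 186.116.224.0/20 -> H6 at depth 20
  lookup 186.116.229.240: bits 1011101001110100111001011111 walk d0:-→d1:-→d2:-→d3:-→d4:-→d5:-→d6:-→d7:-→d8:-→d9:-→d10:-→d11:-→d12:-→d13:-→d14:-→d15:-→d16:-→d17:-→d18:-→d19:-→d20:H6→d21:-→d22:-→d23:-→d24:-→d25:-→d26:-→d27:-→d28:H0 -> H0
  add 186.116.224.0/20 -> H5 at depth 20
  add 0.0.0.0/1 -> H6 at depth 1
  lookup 91.54.0.2: bits 0101101100110110 walk d0:-→d1:H6→d2:-→d3:-→d4:-→d5:-→d6:-→d7:-→d8:-→d9:-→d10:-→d11:-→d12:-→d13:-→d14:-→d15:-→d16:H3 -> H3
  del 91.54.0.0/16 (clear depth 16)
  add 219.138.97.0/24 -> H0 at depth 24
  add 91.54.236.211/32 -> H1 at depth 32
  add 219.128.0.0/12 -> H6 at depth 12
  del 219.138.97.0/24 (clear depth 24)
  add 0.0.0.0/0 -> H4 at depth 0
  add 0.0.0.0/0 -> H0 at depth 0
  del 91.54.236.211/32 (clear depth 32)
  lookup 195.138.112.7: bits 110 walk d0:H0→d1:-→d2:-→d3:- -> H0
  lookup 219.128.0.20: bits 110110111000 walk d0:H0→d1:-→d2:-→d3:-→d4:-→d5:-→d6:-→d7:-→d8:-→d9:-→d10:-→d11:-→d12:H6 -> H6
  lookup 153.164.121.183: bits 10 walk d0:H0→d1:-→d2:- -> H0
  add 186.0.0.0/8 -> H4 at depth 8
  lookup 186.116.229.243: bits 1011101001110100111001011111 walk d0:H0→d1:-→d2:-→d3:-→d4:-→d5:-→d6:-→d7:-→d8:H4→d9:-→d10:-→d11:-→d12:-→d13:-→d14:-→d15:-→d16:-→d17:-→d18:-→d19:-→d20:H5→d21:-→d22:-→d23:-→d24:-→d25:-→d26:-→d27:-→d28:H0 -> H0
  lookup 186.116.224.8: bits 101110100111010011100 walk d0:H0→d1:-→d2:-→d3:-→d4:-→d5:-→d6:-→d7:-→d8:H4→d9:-→d10:-→d11:-→d12:-→d13:-→d14:-→d15:-→d16:-→d17:-→d18:-→d19:-→d20:H5→d21:- -> H5
  lookup 219.128.0.0: bits 110110111000 walk d0:H0→d1:-→d2:-→d3:-→d4:-→d5:-→d6:-→d7:-→d8:-→d9:-→d10:-→d11:-→d12:H6 -> H6
  lookup 219.128.23.11: bits 110110111000 walk d0:H0→d1:-→d2:-→d3:-→d4:-→d5:-→d6:-→d7:-→d8:-→d9:-→d10:-→d11:-→d12:H6 -> H6
  del 186.0.0.0/8 (clear depth 8)
  add 90.0.0.0/7 -> H0 at depth 7
  del 186.116.224.0/20 (clear depth 20)
  lookup 219.128.4.147: bits 110110111000 walk d0:H0→d1:-→d2:-→d3:-→d4:-→d5:-→d6:-→d7:-→d8:-→d9:-→d10:-→d11:-→d12:H6 -> H6
  del 0.0.0.0/0 (clear depth 0)
  lookup 90.213.210.189: bits 0101101 walk d0:-→d1:H6→d2:-→d3:-→d4:-→d5:-→d6:-→d7:H0 -> H0
  lookup 186.116.229.246: bits 1011101001110100111001011111 walk d0:-→d1:-→d2:-→d3:-→d4:-→d5:-→d6:-→d7:-→d8:-→d9:-→d10:-→d11:-→d12:-→d13:-→d14:-→d15:-→d16:-→d17:-→d18:-→d19:-→d20:-→d21:-→d22:-→d23:-→d24:-→d25:-→d26:-→d27:-→d28:H0 -> H0
  lookup 186.116.197.246: bits 101110100111010011 walk d0:-→d1:-→d2:-→d3:-→d4:-→d5:-→d6:-→d7:-→d8:-→d9:-→d10:-→d11:-→d12:-→d13:-→d14:-→d15:-→d16:-→d17:-→d18:- -> no-route
  add 219.128.0.0/12 -> H5 at depth 12

== LOOKUPS ==
["H0","H5","H3","H0","H3","H0","H6","H0","H0","H5","H6","H6","H6","H0","H0","no-route"]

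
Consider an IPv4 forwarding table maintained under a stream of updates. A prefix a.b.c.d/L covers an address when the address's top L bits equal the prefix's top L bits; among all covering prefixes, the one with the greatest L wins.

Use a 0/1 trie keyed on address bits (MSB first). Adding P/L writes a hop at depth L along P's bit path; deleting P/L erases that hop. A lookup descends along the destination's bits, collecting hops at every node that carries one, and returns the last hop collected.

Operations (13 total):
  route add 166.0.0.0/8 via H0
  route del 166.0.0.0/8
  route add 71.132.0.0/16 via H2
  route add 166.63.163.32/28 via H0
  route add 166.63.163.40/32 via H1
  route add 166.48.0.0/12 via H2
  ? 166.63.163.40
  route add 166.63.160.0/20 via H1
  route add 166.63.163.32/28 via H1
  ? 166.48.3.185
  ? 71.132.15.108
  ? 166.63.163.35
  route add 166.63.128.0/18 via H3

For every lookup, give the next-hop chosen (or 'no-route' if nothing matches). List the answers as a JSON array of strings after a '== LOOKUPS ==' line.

Process each operation:
  + 166.0.0.0/8 (H0) depth=8
  - 166.0.0.0/8 clear@8
  + 71.132.0.0/16 (H2) depth=16
  + 166.63.163.32/28 (H0) depth=28
  + 166.63.163.40/32 (H1) depth=32
  + 166.48.0.0/12 (H2) depth=12
  lookup 166.63.163.40: bits 10100110001111111010001100101000 walk d0:-→d1:-→d2:-→d3:-→d4:-→d5:-→d6:-→d7:-→d8:-→d9:-→d10:-→d11:-→d12:H2→d13:-→d14:-→d15:-→d16:-→d17:-→d18:-→d19:-→d20:-→d21:-→d22:-→d23:-→d24:-→d25:-→d26:-→d27:-→d28:H0→d29:-→d30:-→d31:-→d32:H1 -> H1
  + 166.63.160.0/20 (H1) depth=20
  + 166.63.163.32/28 (H1) depth=28
  lookup 166.48.3.185: bits 101001100011 walk d0:-→d1:-→d2:-→d3:-→d4:-→d5:-→d6:-→d7:-→d8:-→d9:-→d10:-→d11:-→d12:H2 -> H2
  lookup 71.132.15.108: bits 0100011110000100 walk d0:-→d1:-→d2:-→d3:-→d4:-→d5:-→d6:-→d7:-→d8:-→d9:-→d10:-→d11:-→d12:-→d13:-→d14:-→d15:-→d16:H2 -> H2
  lookup 166.63.163.35: bits 1010011000111111101000110010 walk d0:-→d1:-→d2:-→d3:-→d4:-→d5:-→d6:-→d7:-→d8:-→d9:-→d10:-→d11:-→d12:H2→d13:-→d14:-→d15:-→d16:-→d17:-→d18:-→d19:-→d20:H1→d21:-→d22:-→d23:-→d24:-→d25:-→d26:-→d27:-→d28:H1 -> H1
  + 166.63.128.0/18 (H3) depth=18

== LOOKUPS ==
["H1","H2","H2","H1"]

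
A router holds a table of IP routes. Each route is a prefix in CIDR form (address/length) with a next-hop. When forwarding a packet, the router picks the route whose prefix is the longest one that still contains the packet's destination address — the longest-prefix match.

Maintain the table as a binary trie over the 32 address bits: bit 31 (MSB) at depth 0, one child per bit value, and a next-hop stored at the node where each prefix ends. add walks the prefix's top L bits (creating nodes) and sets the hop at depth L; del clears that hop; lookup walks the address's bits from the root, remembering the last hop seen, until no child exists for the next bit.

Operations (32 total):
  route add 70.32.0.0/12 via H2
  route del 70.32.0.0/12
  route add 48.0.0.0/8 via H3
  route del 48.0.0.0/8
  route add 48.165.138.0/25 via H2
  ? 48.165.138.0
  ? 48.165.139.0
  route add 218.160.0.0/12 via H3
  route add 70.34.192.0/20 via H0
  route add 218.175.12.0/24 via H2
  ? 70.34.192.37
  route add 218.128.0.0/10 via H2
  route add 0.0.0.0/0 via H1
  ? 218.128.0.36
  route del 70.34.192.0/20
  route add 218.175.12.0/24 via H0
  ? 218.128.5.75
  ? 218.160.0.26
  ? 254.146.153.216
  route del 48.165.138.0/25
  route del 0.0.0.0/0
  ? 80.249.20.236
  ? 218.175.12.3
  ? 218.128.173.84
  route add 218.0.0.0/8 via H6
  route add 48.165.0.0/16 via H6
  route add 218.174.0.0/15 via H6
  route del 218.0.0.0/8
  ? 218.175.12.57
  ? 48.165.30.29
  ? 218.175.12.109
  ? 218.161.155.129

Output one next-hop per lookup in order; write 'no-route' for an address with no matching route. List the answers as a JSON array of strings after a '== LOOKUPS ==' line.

Apply in order:
  add 70.32.0.0/12 -> H2 at depth 12
  - 70.32.0.0/12 clear@12
  add 48.0.0.0/8 -> H3 at depth 8
  - 48.0.0.0/8 clear@8
  add 48.165.138.0/25 -> H2 at depth 25
  ? 48.165.138.0  path d0:-→d1:-→d2:-→d3:-→d4:-→d5:-→d6:-→d7:-→d8:-→d9:-→d10:-→d11:-→d12:-→d13:-→d14:-→d15:-→d16:-→d17:-→d18:-→d19:-→d20:-→d21:-→d22:-→d23:-→d24:-→d25:H2  best=H2
  ? 48.165.139.0  path d0:-→d1:-→d2:-→d3:-→d4:-→d5:-→d6:-→d7:-→d8:-→d9:-→d10:-→d11:-→d12:-→d13:-→d14:-→d15:-→d16:-→d17:-→d18:-→d19:-→d20:-→d21:-→d22:-→d23:-  best=no-route
  add 218.160.0.0/12 -> H3 at depth 12
  add 70.34.192.0/20 -> H0 at depth 20
  add 218.175.12.0/24 -> H2 at depth 24
  ? 70.34.192.37  path d0:-→d1:-→d2:-→d3:-→d4:-→d5:-→d6:-→d7:-→d8:-→d9:-→d10:-→d11:-→d12:-→d13:-→d14:-→d15:-→d16:-→d17:-→d18:-→d19:-→d20:H0  best=H0
  add 218.128.0.0/10 -> H2 at depth 10
  add 0.0.0.0/0 -> H1 at depth 0
  ? 218.128.0.36  path d0:H1→d1:-→d2:-→d3:-→d4:-→d5:-→d6:-→d7:-→d8:-→d9:-→d10:H2  best=H2
  - 70.34.192.0/20 clear@20
  add 218.175.12.0/24 -> H0 at depth 24
  ? 218.128.5.75  path d0:H1→d1:-→d2:-→d3:-→d4:-→d5:-→d6:-→d7:-→d8:-→d9:-→d10:H2  best=H2
  ? 218.160.0.26  path d0:H1→d1:-→d2:-→d3:-→d4:-→d5:-→d6:-→d7:-→d8:-→d9:-→d10:H2→d11:-→d12:H3  best=H3
  ? 254.146.153.216  path d0:H1→d1:-→d2:-  best=H1
  - 48.165.138.0/25 clear@25
  - 0.0.0.0/0 clear@0
  ? 80.249.20.236  path d0:-→d1:-→d2:-→d3:-  best=no-route
  ? 218.175.12.3  path d0:-→d1:-→d2:-→d3:-→d4:-→d5:-→d6:-→d7:-→d8:-→d9:-→d10:H2→d11:-→d12:H3→d13:-→d14:-→d15:-→d16:-→d17:-→d18:-→d19:-→d20:-→d21:-→d22:-→d23:-→d24:H0  best=H0
  ? 218.128.173.84  path d0:-→d1:-→d2:-→d3:-→d4:-→d5:-→d6:-→d7:-→d8:-→d9:-→d10:H2  best=H2
  add 218.0.0.0/8 -> H6 at depth 8
  add 48.165.0.0/16 -> H6 at depth 16
  add 218.174.0.0/15 -> H6 at depth 15
  - 218.0.0.0/8 clear@8
  ? 218.175.12.57  path d0:-→d1:-→d2:-→d3:-→d4:-→d5:-→d6:-→d7:-→d8:-→d9:-→d10:H2→d11:-→d12:H3→d13:-→d14:-→d15:H6→d16:-→d17:-→d18:-→d19:-→d20:-→d21:-→d22:-→d23:-→d24:H0  best=H0
  ? 48.165.30.29  path d0:-→d1:-→d2:-→d3:-→d4:-→d5:-→d6:-→d7:-→d8:-→d9:-→d10:-→d11:-→d12:-→d13:-→d14:-→d15:-→d16:H6  best=H6
  ? 218.175.12.109  path d0:-→d1:-→d2:-→d3:-→d4:-→d5:-→d6:-→d7:-→d8:-→d9:-→d10:H2→d11:-→d12:H3→d13:-→d14:-→d15:H6→d16:-→d17:-→d18:-→d19:-→d20:-→d21:-→d22:-→d23:-→d24:H0  best=H0
  ? 218.161.155.129  path d0:-→d1:-→d2:-→d3:-→d4:-→d5:-→d6:-→d7:-→d8:-→d9:-→d10:H2→d11:-→d12:H3  best=H3

== LOOKUPS ==
["H2","no-route","H0","H2","H2","H3","H1","no-route","H0","H2","H0","H6","H0","H3"]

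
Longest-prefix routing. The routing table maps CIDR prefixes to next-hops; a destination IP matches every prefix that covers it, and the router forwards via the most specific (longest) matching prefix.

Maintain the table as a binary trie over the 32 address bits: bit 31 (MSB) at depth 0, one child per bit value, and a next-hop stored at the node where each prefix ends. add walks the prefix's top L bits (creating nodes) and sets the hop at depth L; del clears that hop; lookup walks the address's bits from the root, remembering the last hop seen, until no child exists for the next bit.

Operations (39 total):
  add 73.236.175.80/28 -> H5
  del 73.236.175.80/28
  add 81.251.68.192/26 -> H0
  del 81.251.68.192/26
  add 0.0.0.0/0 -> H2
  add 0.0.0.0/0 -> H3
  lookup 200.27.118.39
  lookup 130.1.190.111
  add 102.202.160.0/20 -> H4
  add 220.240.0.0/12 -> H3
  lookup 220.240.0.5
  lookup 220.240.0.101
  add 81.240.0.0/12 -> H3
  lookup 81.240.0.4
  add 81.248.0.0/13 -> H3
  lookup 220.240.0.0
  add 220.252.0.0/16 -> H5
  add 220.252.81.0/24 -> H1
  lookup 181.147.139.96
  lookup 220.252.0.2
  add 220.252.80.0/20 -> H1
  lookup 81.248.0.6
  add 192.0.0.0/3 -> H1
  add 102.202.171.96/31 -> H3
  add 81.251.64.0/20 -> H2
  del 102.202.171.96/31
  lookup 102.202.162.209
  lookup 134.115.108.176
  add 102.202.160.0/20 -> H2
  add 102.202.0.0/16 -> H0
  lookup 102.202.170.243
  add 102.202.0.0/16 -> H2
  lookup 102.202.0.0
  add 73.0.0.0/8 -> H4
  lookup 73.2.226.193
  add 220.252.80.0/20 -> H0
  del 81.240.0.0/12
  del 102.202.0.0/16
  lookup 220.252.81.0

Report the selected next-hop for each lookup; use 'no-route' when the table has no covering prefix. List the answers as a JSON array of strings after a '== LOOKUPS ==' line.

Process each operation:
  add 73.236.175.80/28 -> H5 at depth 28
  del 73.236.175.80/28 (clear depth 28)
  add 81.251.68.192/26 -> H0 at depth 26
  del 81.251.68.192/26 (clear depth 26)
  add 0.0.0.0/0 -> H2 at depth 0
  add 0.0.0.0/0 -> H3 at depth 0
  lookup 200.27.118.39: bits ε walk d0:H3 -> H3
  lookup 130.1.190.111: bits ε walk d0:H3 -> H3
  add 102.202.160.0/20 -> H4 at depth 20
  add 220.240.0.0/12 -> H3 at depth 12
  lookup 220.240.0.5: bits 110111001111 walk d0:H3→d1:-→d2:-→d3:-→d4:-→d5:-→d6:-→d7:-→d8:-→d9:-→d10:-→d11:-→d12:H3 -> H3
  lookup 220.240.0.101: bits 110111001111 walk d0:H3→d1:-→d2:-→d3:-→d4:-→d5:-→d6:-→d7:-→d8:-→d9:-→d10:-→d11:-→d12:H3 -> H3
  add 81.240.0.0/12 -> H3 at depth 12
  lookup 81.240.0.4: bits 010100011111 walk d0:H3→d1:-→d2:-→d3:-→d4:-→d5:-→d6:-→d7:-→d8:-→d9:-→d10:-→d11:-→d12:H3 -> H3
  add 81.248.0.0/13 -> H3 at depth 13
  lookup 220.240.0.0: bits 110111001111 walk d0:H3→d1:-→d2:-→d3:-→d4:-→d5:-→d6:-→d7:-→d8:-→d9:-→d10:-→d11:-→d12:H3 -> H3
  add 220.252.0.0/16 -> H5 at depth 16
  add 220.252.81.0/24 -> H1 at depth 24
  lookup 181.147.139.96: bits 1 walk d0:H3→d1:- -> H3
  lookup 220.252.0.2: bits 11011100111111000 walk d0:H3→d1:-→d2:-→d3:-→d4:-→d5:-→d6:-→d7:-→d8:-→d9:-→d10:-→d11:-→d12:H3→d13:-→d14:-→d15:-→d16:H5→d17:- -> H5
  add 220.252.80.0/20 -> H1 at depth 20
  lookup 81.248.0.6: bits 01010001111110 walk d0:H3→d1:-→d2:-→d3:-→d4:-→d5:-→d6:-→d7:-→d8:-→d9:-→d10:-→d11:-→d12:H3→d13:H3→d14:- -> H3
  add 192.0.0.0/3 -> H1 at depth 3
  add 102.202.171.96/31 -> H3 at depth 31
  add 81.251.64.0/20 -> H2 at depth 20
  del 102.202.171.96/31 (clear depth 31)
  lookup 102.202.162.209: bits 01100110110010101010 walk d0:H3→d1:-→d2:-→d3:-→d4:-→d5:-→d6:-→d7:-→d8:-→d9:-→d10:-→d11:-→d12:-→d13:-→d14:-→d15:-→d16:-→d17:-→d18:-→d19:-→d20:H4 -> H4
  lookup 134.115.108.176: bits 1 walk d0:H3→d1:- -> H3
  add 102.202.160.0/20 -> H2 at depth 20
  add 102.202.0.0/16 -> H0 at depth 16
  lookup 102.202.170.243: bits 01100110110010101010101 walk d0:H3→d1:-→d2:-→d3:-→d4:-→d5:-→d6:-→d7:-→d8:-→d9:-→d10:-→d11:-→d12:-→d13:-→d14:-→d15:-→d16:H0→d17:-→d18:-→d19:-→d20:H2→d21:-→d22:-→d23:- -> H2
  add 102.202.0.0/16 -> H2 at depth 16
  lookup 102.202.0.0: bits 0110011011001010 walk d0:H3→d1:-→d2:-→d3:-→d4:-→d5:-→d6:-→d7:-→d8:-→d9:-→d10:-→d11:-→d12:-→d13:-→d14:-→d15:-→d16:H2 -> H2
  add 73.0.0.0/8 -> H4 at depth 8
  lookup 73.2.226.193: bits 01001001 walk d0:H3→d1:-→d2:-→d3:-→d4:-→d5:-→d6:-→d7:-→d8:H4 -> H4
  add 220.252.80.0/20 -> H0 at depth 20
  del 81.240.0.0/12 (clear depth 12)
  del 102.202.0.0/16 (clear depth 16)
  lookup 220.252.81.0: bits 110111001111110001010001 walk d0:H3→d1:-→d2:-→d3:H1→d4:-→d5:-→d6:-→d7:-→d8:-→d9:-→d10:-→d11:-→d12:H3→d13:-→d14:-→d15:-→d16:H5→d17:-→d18:-→d19:-→d20:H0→d21:-→d22:-→d23:-→d24:H1 -> H1

== LOOKUPS ==
["H3","H3","H3","H3","H3","H3","H3","H5","H3","H4","H3","H2","H2","H4","H1"]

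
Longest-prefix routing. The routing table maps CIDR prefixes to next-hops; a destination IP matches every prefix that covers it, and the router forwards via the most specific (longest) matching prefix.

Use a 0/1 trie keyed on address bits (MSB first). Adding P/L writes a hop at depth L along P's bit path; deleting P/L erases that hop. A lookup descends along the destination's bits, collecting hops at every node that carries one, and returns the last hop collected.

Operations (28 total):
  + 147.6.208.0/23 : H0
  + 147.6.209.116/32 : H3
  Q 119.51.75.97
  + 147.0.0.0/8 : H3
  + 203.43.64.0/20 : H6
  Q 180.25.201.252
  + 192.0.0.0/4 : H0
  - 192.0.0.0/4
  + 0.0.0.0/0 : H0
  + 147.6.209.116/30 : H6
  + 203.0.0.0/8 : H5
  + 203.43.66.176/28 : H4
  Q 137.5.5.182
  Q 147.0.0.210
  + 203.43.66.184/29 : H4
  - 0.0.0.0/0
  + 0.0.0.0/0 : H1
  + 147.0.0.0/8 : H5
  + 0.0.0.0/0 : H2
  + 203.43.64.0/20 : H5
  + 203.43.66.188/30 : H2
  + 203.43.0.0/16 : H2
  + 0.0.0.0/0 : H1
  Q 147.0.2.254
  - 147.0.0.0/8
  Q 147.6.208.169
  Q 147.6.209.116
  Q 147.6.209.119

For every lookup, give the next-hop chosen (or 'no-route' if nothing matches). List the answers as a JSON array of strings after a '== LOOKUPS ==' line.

Trace:
  add 147.6.208.0/23 -> H0 at depth 23
  add 147.6.209.116/32 -> H3 at depth 32
  Q 119.51.75.97: descend ε ; hops seen [∅] ; pick no-route
  add 147.0.0.0/8 -> H3 at depth 8
  add 203.43.64.0/20 -> H6 at depth 20
  Q 180.25.201.252: descend 10 ; hops seen [∅] ; pick no-route
  add 192.0.0.0/4 -> H0 at depth 4
  del 192.0.0.0/4 (clear depth 4)
  add 0.0.0.0/0 -> H0 at depth 0
  add 147.6.209.116/30 -> H6 at depth 30
  add 203.0.0.0/8 -> H5 at depth 8
  add 203.43.66.176/28 -> H4 at depth 28
  Q 137.5.5.182: descend 100 ; hops seen [H0] ; pick H0
  Q 147.0.0.210: descend 1001001100000 ; hops seen [H0,H3] ; pick H3
  add 203.43.66.184/29 -> H4 at depth 29
  del 0.0.0.0/0 (clear depth 0)
  add 0.0.0.0/0 -> H1 at depth 0
  add 147.0.0.0/8 -> H5 at depth 8
  add 0.0.0.0/0 -> H2 at depth 0
  add 203.43.64.0/20 -> H5 at depth 20
  add 203.43.66.188/30 -> H2 at depth 30
  add 203.43.0.0/16 -> H2 at depth 16
  add 0.0.0.0/0 -> H1 at depth 0
  Q 147.0.2.254: descend 1001001100000 ; hops seen [H1,H5] ; pick H5
  del 147.0.0.0/8 (clear depth 8)
  Q 147.6.208.169: descend 10010011000001101101000 ; hops seen [H1,H0] ; pick H0
  Q 147.6.209.116: descend 10010011000001101101000101110100 ; hops seen [H1,H0,H6,H3] ; pick H3
  Q 147.6.209.119: descend 100100110000011011010001011101 ; hops seen [H1,H0,H6] ; pick H6

== LOOKUPS ==
["no-route","no-route","H0","H3","H5","H0","H3","H6"]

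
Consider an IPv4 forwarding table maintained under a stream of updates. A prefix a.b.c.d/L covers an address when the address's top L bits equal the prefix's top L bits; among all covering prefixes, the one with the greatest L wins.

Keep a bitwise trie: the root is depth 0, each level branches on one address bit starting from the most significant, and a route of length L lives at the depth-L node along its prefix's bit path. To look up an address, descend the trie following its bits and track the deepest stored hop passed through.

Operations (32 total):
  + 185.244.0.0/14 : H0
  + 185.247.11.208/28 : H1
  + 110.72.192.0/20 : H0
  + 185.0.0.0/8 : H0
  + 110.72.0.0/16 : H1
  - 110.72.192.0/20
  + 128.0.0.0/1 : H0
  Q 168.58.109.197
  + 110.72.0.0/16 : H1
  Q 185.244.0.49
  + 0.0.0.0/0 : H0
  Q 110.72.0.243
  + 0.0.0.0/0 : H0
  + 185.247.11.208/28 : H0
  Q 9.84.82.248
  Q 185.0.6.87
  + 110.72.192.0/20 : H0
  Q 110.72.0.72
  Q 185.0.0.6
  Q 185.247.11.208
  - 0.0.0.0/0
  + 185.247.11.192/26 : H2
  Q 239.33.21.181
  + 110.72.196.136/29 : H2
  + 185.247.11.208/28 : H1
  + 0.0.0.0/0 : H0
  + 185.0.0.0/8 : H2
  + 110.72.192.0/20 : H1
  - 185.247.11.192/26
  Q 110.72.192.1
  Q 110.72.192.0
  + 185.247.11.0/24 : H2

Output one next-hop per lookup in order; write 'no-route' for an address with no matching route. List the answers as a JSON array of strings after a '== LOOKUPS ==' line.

Process each operation:
  + 185.244.0.0/14 (H0) depth=14
  + 185.247.11.208/28 (H1) depth=28
  + 110.72.192.0/20 (H0) depth=20
  + 185.0.0.0/8 (H0) depth=8
  + 110.72.0.0/16 (H1) depth=16
  - 110.72.192.0/20 clear@20
  + 128.0.0.0/1 (H0) depth=1
  ? 168.58.109.197  path d0:-→d1:H0→d2:-→d3:-  best=H0
  + 110.72.0.0/16 (H1) depth=16
  ? 185.244.0.49  path d0:-→d1:H0→d2:-→d3:-→d4:-→d5:-→d6:-→d7:-→d8:H0→d9:-→d10:-→d11:-→d12:-→d13:-→d14:H0  best=H0
  + 0.0.0.0/0 (H0) depth=0
  ? 110.72.0.243  path d0:H0→d1:-→d2:-→d3:-→d4:-→d5:-→d6:-→d7:-→d8:-→d9:-→d10:-→d11:-→d12:-→d13:-→d14:-→d15:-→d16:H1  best=H1
  + 0.0.0.0/0 (H0) depth=0
  + 185.247.11.208/28 (H0) depth=28
  ? 9.84.82.248  path d0:H0→d1:-  best=H0
  ? 185.0.6.87  path d0:H0→d1:H0→d2:-→d3:-→d4:-→d5:-→d6:-→d7:-→d8:H0  best=H0
  + 110.72.192.0/20 (H0) depth=20
  ? 110.72.0.72  path d0:H0→d1:-→d2:-→d3:-→d4:-→d5:-→d6:-→d7:-→d8:-→d9:-→d10:-→d11:-→d12:-→d13:-→d14:-→d15:-→d16:H1  best=H1
  ? 185.0.0.6  path d0:H0→d1:H0→d2:-→d3:-→d4:-→d5:-→d6:-→d7:-→d8:H0  best=H0
  ? 185.247.11.208  path d0:H0→d1:H0→d2:-→d3:-→d4:-→d5:-→d6:-→d7:-→d8:H0→d9:-→d10:-→d11:-→d12:-→d13:-→d14:H0→d15:-→d16:-→d17:-→d18:-→d19:-→d20:-→d21:-→d22:-→d23:-→d24:-→d25:-→d26:-→d27:-→d28:H0  best=H0
  - 0.0.0.0/0 clear@0
  + 185.247.11.192/26 (H2) depth=26
  ? 239.33.21.181  path d0:-→d1:H0  best=H0
  + 110.72.196.136/29 (H2) depth=29
  + 185.247.11.208/28 (H1) depth=28
  + 0.0.0.0/0 (H0) depth=0
  + 185.0.0.0/8 (H2) depth=8
  + 110.72.192.0/20 (H1) depth=20
  - 185.247.11.192/26 clear@26
  ? 110.72.192.1  path d0:H0→d1:-→d2:-→d3:-→d4:-→d5:-→d6:-→d7:-→d8:-→d9:-→d10:-→d11:-→d12:-→d13:-→d14:-→d15:-→d16:H1→d17:-→d18:-→d19:-→d20:H1→d21:-  best=H1
  ? 110.72.192.0  path d0:H0→d1:-→d2:-→d3:-→d4:-→d5:-→d6:-→d7:-→d8:-→d9:-→d10:-→d11:-→d12:-→d13:-→d14:-→d15:-→d16:H1→d17:-→d18:-→d19:-→d20:H1→d21:-  best=H1
  + 185.247.11.0/24 (H2) depth=24

== LOOKUPS ==
["H0","H0","H1","H0","H0","H1","H0","H0","H0","H1","H1"]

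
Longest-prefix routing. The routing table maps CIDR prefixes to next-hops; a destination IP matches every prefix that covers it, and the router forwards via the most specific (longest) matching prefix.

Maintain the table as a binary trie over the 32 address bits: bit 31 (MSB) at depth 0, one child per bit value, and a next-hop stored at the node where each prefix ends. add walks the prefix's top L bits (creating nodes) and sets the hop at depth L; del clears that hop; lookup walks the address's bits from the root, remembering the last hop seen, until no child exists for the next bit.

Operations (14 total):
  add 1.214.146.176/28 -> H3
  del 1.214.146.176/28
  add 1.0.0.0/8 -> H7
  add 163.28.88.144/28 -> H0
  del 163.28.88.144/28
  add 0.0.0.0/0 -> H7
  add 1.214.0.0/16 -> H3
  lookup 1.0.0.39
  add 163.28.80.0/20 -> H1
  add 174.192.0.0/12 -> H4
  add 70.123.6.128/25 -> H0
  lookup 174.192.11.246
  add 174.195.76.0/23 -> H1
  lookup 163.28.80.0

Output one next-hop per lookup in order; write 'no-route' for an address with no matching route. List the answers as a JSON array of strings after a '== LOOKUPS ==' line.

Apply in order:
  add 1.214.146.176/28 -> H3 at depth 28
  del 1.214.146.176/28 (clear depth 28)
  add 1.0.0.0/8 -> H7 at depth 8
  add 163.28.88.144/28 -> H0 at depth 28
  del 163.28.88.144/28 (clear depth 28)
  add 0.0.0.0/0 -> H7 at depth 0
  add 1.214.0.0/16 -> H3 at depth 16
  Q 1.0.0.39: descend 00000001 ; hops seen [H7,H7] ; pick H7
  add 163.28.80.0/20 -> H1 at depth 20
  add 174.192.0.0/12 -> H4 at depth 12
  add 70.123.6.128/25 -> H0 at depth 25
  Q 174.192.11.246: descend 101011101100 ; hops seen [H7,H4] ; pick H4
  add 174.195.76.0/23 -> H1 at depth 23
  Q 163.28.80.0: descend 10100011000111000101 ; hops seen [H7,H1] ; pick H1

== LOOKUPS ==
["H7","H4","H1"]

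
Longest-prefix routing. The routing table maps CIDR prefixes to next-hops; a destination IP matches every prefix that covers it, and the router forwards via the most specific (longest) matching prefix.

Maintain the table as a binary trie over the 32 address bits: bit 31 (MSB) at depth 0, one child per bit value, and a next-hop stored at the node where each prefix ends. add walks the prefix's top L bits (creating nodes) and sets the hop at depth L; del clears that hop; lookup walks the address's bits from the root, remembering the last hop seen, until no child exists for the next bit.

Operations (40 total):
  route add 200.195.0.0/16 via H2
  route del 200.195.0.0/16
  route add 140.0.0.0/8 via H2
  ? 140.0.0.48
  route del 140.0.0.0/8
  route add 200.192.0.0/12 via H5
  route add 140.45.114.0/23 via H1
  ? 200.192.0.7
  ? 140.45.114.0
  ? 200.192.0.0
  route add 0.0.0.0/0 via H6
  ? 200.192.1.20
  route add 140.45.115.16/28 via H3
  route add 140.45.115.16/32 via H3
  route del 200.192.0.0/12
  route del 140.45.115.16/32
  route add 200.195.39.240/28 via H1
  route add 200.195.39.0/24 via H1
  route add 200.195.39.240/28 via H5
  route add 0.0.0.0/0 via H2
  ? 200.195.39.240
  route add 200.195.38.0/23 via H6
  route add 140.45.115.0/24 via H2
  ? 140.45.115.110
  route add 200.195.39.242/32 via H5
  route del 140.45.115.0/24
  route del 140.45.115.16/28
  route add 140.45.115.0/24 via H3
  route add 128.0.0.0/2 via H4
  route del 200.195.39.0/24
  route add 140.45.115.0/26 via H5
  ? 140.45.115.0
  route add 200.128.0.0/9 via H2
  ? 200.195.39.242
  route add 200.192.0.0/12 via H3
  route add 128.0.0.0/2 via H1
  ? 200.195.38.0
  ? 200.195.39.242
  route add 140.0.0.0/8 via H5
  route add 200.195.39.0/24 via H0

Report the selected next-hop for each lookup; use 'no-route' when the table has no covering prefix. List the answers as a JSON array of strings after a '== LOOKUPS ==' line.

Trace:
  add 200.195.0.0/16 -> H2 at depth 16
  - 200.195.0.0/16 clear@16
  add 140.0.0.0/8 -> H2 at depth 8
  lookup 140.0.0.48: bits 10001100 walk d0:-→d1:-→d2:-→d3:-→d4:-→d5:-→d6:-→d7:-→d8:H2 -> H2
  - 140.0.0.0/8 clear@8
  add 200.192.0.0/12 -> H5 at depth 12
  add 140.45.114.0/23 -> H1 at depth 23
  lookup 200.192.0.7: bits 11001000110000 walk d0:-→d1:-→d2:-→d3:-→d4:-→d5:-→d6:-→d7:-→d8:-→d9:-→d10:-→d11:-→d12:H5→d13:-→d14:- -> H5
  lookup 140.45.114.0: bits 10001100001011010111001 walk d0:-→d1:-→d2:-→d3:-→d4:-→d5:-→d6:-→d7:-→d8:-→d9:-→d10:-→d11:-→d12:-→d13:-→d14:-→d15:-→d16:-→d17:-→d18:-→d19:-→d20:-→d21:-→d22:-→d23:H1 -> H1
  lookup 200.192.0.0: bits 11001000110000 walk d0:-→d1:-→d2:-→d3:-→d4:-→d5:-→d6:-→d7:-→d8:-→d9:-→d10:-→d11:-→d12:H5→d13:-→d14:- -> H5
  add 0.0.0.0/0 -> H6 at depth 0
  lookup 200.192.1.20: bits 11001000110000 walk d0:H6→d1:-→d2:-→d3:-→d4:-→d5:-→d6:-→d7:-→d8:-→d9:-→d10:-→d11:-→d12:H5→d13:-→d14:- -> H5
  add 140.45.115.16/28 -> H3 at depth 28
  add 140.45.115.16/32 -> H3 at depth 32
  - 200.192.0.0/12 clear@12
  - 140.45.115.16/32 clear@32
  add 200.195.39.240/28 -> H1 at depth 28
  add 200.195.39.0/24 -> H1 at depth 24
  add 200.195.39.240/28 -> H5 at depth 28
  add 0.0.0.0/0 -> H2 at depth 0
  lookup 200.195.39.240: bits 1100100011000011001001111111 walk d0:H2→d1:-→d2:-→d3:-→d4:-→d5:-→d6:-→d7:-→d8:-→d9:-→d10:-→d11:-→d12:-→d13:-→d14:-→d15:-→d16:-→d17:-→d18:-→d19:-→d20:-→d21:-→d22:-→d23:-→d24:H1→d25:-→d26:-→d27:-→d28:H5 -> H5
  add 200.195.38.0/23 -> H6 at depth 23
  add 140.45.115.0/24 -> H2 at depth 24
  lookup 140.45.115.110: bits 1000110000101101011100110 walk d0:H2→d1:-→d2:-→d3:-→d4:-→d5:-→d6:-→d7:-→d8:-→d9:-→d10:-→d11:-→d12:-→d13:-→d14:-→d15:-→d16:-→d17:-→d18:-→d19:-→d20:-→d21:-→d22:-→d23:H1→d24:H2→d25:- -> H2
  add 200.195.39.242/32 -> H5 at depth 32
  - 140.45.115.0/24 clear@24
  - 140.45.115.16/28 clear@28
  add 140.45.115.0/24 -> H3 at depth 24
  add 128.0.0.0/2 -> H4 at depth 2
  - 200.195.39.0/24 clear@24
  add 140.45.115.0/26 -> H5 at depth 26
  lookup 140.45.115.0: bits 100011000010110101110011000 walk d0:H2→d1:-→d2:H4→d3:-→d4:-→d5:-→d6:-→d7:-→d8:-→d9:-→d10:-→d11:-→d12:-→d13:-→d14:-→d15:-→d16:-→d17:-→d18:-→d19:-→d20:-→d21:-→d22:-→d23:H1→d24:H3→d25:-→d26:H5→d27:- -> H5
  add 200.128.0.0/9 -> H2 at depth 9
  lookup 200.195.39.242: bits 11001000110000110010011111110010 walk d0:H2→d1:-→d2:-→d3:-→d4:-→d5:-→d6:-→d7:-→d8:-→d9:H2→d10:-→d11:-→d12:-→d13:-→d14:-→d15:-→d16:-→d17:-→d18:-→d19:-→d20:-→d21:-→d22:-→d23:H6→d24:-→d25:-→d26:-→d27:-→d28:H5→d29:-→d30:-→d31:-→d32:H5 -> H5
  add 200.192.0.0/12 -> H3 at depth 12
  add 128.0.0.0/2 -> H1 at depth 2
  lookup 200.195.38.0: bits 11001000110000110010011 walk d0:H2→d1:-→d2:-→d3:-→d4:-→d5:-→d6:-→d7:-→d8:-→d9:H2→d10:-→d11:-→d12:H3→d13:-→d14:-→d15:-→d16:-→d17:-→d18:-→d19:-→d20:-→d21:-→d22:-→d23:H6 -> H6
  lookup 200.195.39.242: bits 11001000110000110010011111110010 walk d0:H2→d1:-→d2:-→d3:-→d4:-→d5:-→d6:-→d7:-→d8:-→d9:H2→d10:-→d11:-→d12:H3→d13:-→d14:-→d15:-→d16:-→d17:-→d18:-→d19:-→d20:-→d21:-→d22:-→d23:H6→d24:-→d25:-→d26:-→d27:-→d28:H5→d29:-→d30:-→d31:-→d32:H5 -> H5
  add 140.0.0.0/8 -> H5 at depth 8
  add 200.195.39.0/24 -> H0 at depth 24

== LOOKUPS ==
["H2","H5","H1","H5","H5","H5","H2","H5","H5","H6","H5"]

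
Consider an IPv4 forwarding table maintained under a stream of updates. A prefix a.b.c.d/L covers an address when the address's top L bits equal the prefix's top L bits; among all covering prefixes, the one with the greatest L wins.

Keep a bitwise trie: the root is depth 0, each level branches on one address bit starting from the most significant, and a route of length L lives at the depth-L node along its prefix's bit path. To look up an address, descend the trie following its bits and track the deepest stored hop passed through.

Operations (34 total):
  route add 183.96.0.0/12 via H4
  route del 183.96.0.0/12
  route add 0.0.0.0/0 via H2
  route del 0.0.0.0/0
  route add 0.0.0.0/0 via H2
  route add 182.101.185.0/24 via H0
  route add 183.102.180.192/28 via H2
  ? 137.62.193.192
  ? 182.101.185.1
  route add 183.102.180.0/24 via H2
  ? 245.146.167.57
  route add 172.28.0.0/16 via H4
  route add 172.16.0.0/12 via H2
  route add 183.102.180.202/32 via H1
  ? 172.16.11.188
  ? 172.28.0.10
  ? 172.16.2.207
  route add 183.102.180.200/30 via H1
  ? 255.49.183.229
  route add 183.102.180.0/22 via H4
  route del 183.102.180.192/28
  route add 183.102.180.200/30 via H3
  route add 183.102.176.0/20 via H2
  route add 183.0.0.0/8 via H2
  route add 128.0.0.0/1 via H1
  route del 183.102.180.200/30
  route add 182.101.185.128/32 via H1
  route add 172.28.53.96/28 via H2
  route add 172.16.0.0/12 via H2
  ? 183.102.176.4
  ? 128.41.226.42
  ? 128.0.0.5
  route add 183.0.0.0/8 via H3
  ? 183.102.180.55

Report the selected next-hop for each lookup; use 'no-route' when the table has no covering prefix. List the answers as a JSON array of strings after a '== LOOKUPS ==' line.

Apply in order:
  + 183.96.0.0/12 (H4) depth=12
  del 183.96.0.0/12 (clear depth 12)
  + 0.0.0.0/0 (H2) depth=0
  del 0.0.0.0/0 (clear depth 0)
  + 0.0.0.0/0 (H2) depth=0
  + 182.101.185.0/24 (H0) depth=24
  + 183.102.180.192/28 (H2) depth=28
  ? 137.62.193.192  path d0:H2→d1:-→d2:-  best=H2
  ? 182.101.185.1  path d0:H2→d1:-→d2:-→d3:-→d4:-→d5:-→d6:-→d7:-→d8:-→d9:-→d10:-→d11:-→d12:-→d13:-→d14:-→d15:-→d16:-→d17:-→d18:-→d19:-→d20:-→d21:-→d22:-→d23:-→d24:H0  best=H0
  + 183.102.180.0/24 (H2) depth=24
  ? 245.146.167.57  path d0:H2→d1:-  best=H2
  + 172.28.0.0/16 (H4) depth=16
  + 172.16.0.0/12 (H2) depth=12
  + 183.102.180.202/32 (H1) depth=32
  ? 172.16.11.188  path d0:H2→d1:-→d2:-→d3:-→d4:-→d5:-→d6:-→d7:-→d8:-→d9:-→d10:-→d11:-→d12:H2  best=H2
  ? 172.28.0.10  path d0:H2→d1:-→d2:-→d3:-→d4:-→d5:-→d6:-→d7:-→d8:-→d9:-→d10:-→d11:-→d12:H2→d13:-→d14:-→d15:-→d16:H4  best=H4
  ? 172.16.2.207  path d0:H2→d1:-→d2:-→d3:-→d4:-→d5:-→d6:-→d7:-→d8:-→d9:-→d10:-→d11:-→d12:H2  best=H2
  + 183.102.180.200/30 (H1) depth=30
  ? 255.49.183.229  path d0:H2→d1:-  best=H2
  + 183.102.180.0/22 (H4) depth=22
  del 183.102.180.192/28 (clear depth 28)
  + 183.102.180.200/30 (H3) depth=30
  + 183.102.176.0/20 (H2) depth=20
  + 183.0.0.0/8 (H2) depth=8
  + 128.0.0.0/1 (H1) depth=1
  del 183.102.180.200/30 (clear depth 30)
  + 182.101.185.128/32 (H1) depth=32
  + 172.28.53.96/28 (H2) depth=28
  + 172.16.0.0/12 (H2) depth=12
  ? 183.102.176.4  path d0:H2→d1:H1→d2:-→d3:-→d4:-→d5:-→d6:-→d7:-→d8:H2→d9:-→d10:-→d11:-→d12:-→d13:-→d14:-→d15:-→d16:-→d17:-→d18:-→d19:-→d20:H2→d21:-  best=H2
  ? 128.41.226.42  path d0:H2→d1:H1→d2:-  best=H1
  ? 128.0.0.5  path d0:H2→d1:H1→d2:-  best=H1
  + 183.0.0.0/8 (H3) depth=8
  ? 183.102.180.55  path d0:H2→d1:H1→d2:-→d3:-→d4:-→d5:-→d6:-→d7:-→d8:H3→d9:-→d10:-→d11:-→d12:-→d13:-→d14:-→d15:-→d16:-→d17:-→d18:-→d19:-→d20:H2→d21:-→d22:H4→d23:-→d24:H2  best=H2

== LOOKUPS ==
["H2","H0","H2","H2","H4","H2","H2","H2","H1","H1","H2"]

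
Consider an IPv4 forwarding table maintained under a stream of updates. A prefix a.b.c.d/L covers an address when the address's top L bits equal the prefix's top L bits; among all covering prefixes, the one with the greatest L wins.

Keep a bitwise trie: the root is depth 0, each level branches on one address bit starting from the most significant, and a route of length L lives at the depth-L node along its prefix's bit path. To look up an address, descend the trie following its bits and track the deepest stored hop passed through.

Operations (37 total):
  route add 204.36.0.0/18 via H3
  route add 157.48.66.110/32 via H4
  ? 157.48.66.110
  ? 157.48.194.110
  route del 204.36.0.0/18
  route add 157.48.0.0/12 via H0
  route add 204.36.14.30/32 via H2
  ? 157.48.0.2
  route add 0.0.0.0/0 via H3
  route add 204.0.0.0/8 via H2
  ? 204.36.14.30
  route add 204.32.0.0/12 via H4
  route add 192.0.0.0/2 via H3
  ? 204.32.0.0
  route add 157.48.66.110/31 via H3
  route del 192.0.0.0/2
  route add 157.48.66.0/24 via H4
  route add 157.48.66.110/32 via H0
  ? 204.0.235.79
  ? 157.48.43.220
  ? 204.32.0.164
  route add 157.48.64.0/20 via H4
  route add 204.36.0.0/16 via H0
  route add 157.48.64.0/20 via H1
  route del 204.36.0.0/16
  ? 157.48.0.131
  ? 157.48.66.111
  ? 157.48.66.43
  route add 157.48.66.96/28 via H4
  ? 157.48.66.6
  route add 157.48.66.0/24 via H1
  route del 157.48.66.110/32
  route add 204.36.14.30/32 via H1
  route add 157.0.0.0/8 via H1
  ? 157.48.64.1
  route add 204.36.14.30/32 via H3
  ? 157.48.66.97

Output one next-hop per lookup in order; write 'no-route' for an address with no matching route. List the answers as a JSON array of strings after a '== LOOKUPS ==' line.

Trace:
  + 204.36.0.0/18 (H3) depth=18
  + 157.48.66.110/32 (H4) depth=32
  ? 157.48.66.110  path d0:-→d1:-→d2:-→d3:-→d4:-→d5:-→d6:-→d7:-→d8:-→d9:-→d10:-→d11:-→d12:-→d13:-→d14:-→d15:-→d16:-→d17:-→d18:-→d19:-→d20:-→d21:-→d22:-→d23:-→d24:-→d25:-→d26:-→d27:-→d28:-→d29:-→d30:-→d31:-→d32:H4  best=H4
  ? 157.48.194.110  path d0:-→d1:-→d2:-→d3:-→d4:-→d5:-→d6:-→d7:-→d8:-→d9:-→d10:-→d11:-→d12:-→d13:-→d14:-→d15:-→d16:-  best=no-route
  del 204.36.0.0/18 (clear depth 18)
  + 157.48.0.0/12 (H0) depth=12
  + 204.36.14.30/32 (H2) depth=32
  ? 157.48.0.2  path d0:-→d1:-→d2:-→d3:-→d4:-→d5:-→d6:-→d7:-→d8:-→d9:-→d10:-→d11:-→d12:H0→d13:-→d14:-→d15:-→d16:-→d17:-  best=H0
  + 0.0.0.0/0 (H3) depth=0
  + 204.0.0.0/8 (H2) depth=8
  ? 204.36.14.30  path d0:H3→d1:-→d2:-→d3:-→d4:-→d5:-→d6:-→d7:-→d8:H2→d9:-→d10:-→d11:-→d12:-→d13:-→d14:-→d15:-→d16:-→d17:-→d18:-→d19:-→d20:-→d21:-→d22:-→d23:-→d24:-→d25:-→d26:-→d27:-→d28:-→d29:-→d30:-→d31:-→d32:H2  best=H2
  + 204.32.0.0/12 (H4) depth=12
  + 192.0.0.0/2 (H3) depth=2
  ? 204.32.0.0  path d0:H3→d1:-→d2:H3→d3:-→d4:-→d5:-→d6:-→d7:-→d8:H2→d9:-→d10:-→d11:-→d12:H4→d13:-  best=H4
  + 157.48.66.110/31 (H3) depth=31
  del 192.0.0.0/2 (clear depth 2)
  + 157.48.66.0/24 (H4) depth=24
  + 157.48.66.110/32 (H0) depth=32
  ? 204.0.235.79  path d0:H3→d1:-→d2:-→d3:-→d4:-→d5:-→d6:-→d7:-→d8:H2→d9:-→d10:-  best=H2
  ? 157.48.43.220  path d0:H3→d1:-→d2:-→d3:-→d4:-→d5:-→d6:-→d7:-→d8:-→d9:-→d10:-→d11:-→d12:H0→d13:-→d14:-→d15:-→d16:-→d17:-  best=H0
  ? 204.32.0.164  path d0:H3→d1:-→d2:-→d3:-→d4:-→d5:-→d6:-→d7:-→d8:H2→d9:-→d10:-→d11:-→d12:H4→d13:-  best=H4
  + 157.48.64.0/20 (H4) depth=20
  + 204.36.0.0/16 (H0) depth=16
  + 157.48.64.0/20 (H1) depth=20
  del 204.36.0.0/16 (clear depth 16)
  ? 157.48.0.131  path d0:H3→d1:-→d2:-→d3:-→d4:-→d5:-→d6:-→d7:-→d8:-→d9:-→d10:-→d11:-→d12:H0→d13:-→d14:-→d15:-→d16:-→d17:-  best=H0
  ? 157.48.66.111  path d0:H3→d1:-→d2:-→d3:-→d4:-→d5:-→d6:-→d7:-→d8:-→d9:-→d10:-→d11:-→d12:H0→d13:-→d14:-→d15:-→d16:-→d17:-→d18:-→d19:-→d20:H1→d21:-→d22:-→d23:-→d24:H4→d25:-→d26:-→d27:-→d28:-→d29:-→d30:-→d31:H3  best=H3
  ? 157.48.66.43  path d0:H3→d1:-→d2:-→d3:-→d4:-→d5:-→d6:-→d7:-→d8:-→d9:-→d10:-→d11:-→d12:H0→d13:-→d14:-→d15:-→d16:-→d17:-→d18:-→d19:-→d20:H1→d21:-→d22:-→d23:-→d24:H4→d25:-  best=H4
  + 157.48.66.96/28 (H4) depth=28
  ? 157.48.66.6  path d0:H3→d1:-→d2:-→d3:-→d4:-→d5:-→d6:-→d7:-→d8:-→d9:-→d10:-→d11:-→d12:H0→d13:-→d14:-→d15:-→d16:-→d17:-→d18:-→d19:-→d20:H1→d21:-→d22:-→d23:-→d24:H4→d25:-  best=H4
  + 157.48.66.0/24 (H1) depth=24
  del 157.48.66.110/32 (clear depth 32)
  + 204.36.14.30/32 (H1) depth=32
  + 157.0.0.0/8 (H1) depth=8
  ? 157.48.64.1  path d0:H3→d1:-→d2:-→d3:-→d4:-→d5:-→d6:-→d7:-→d8:H1→d9:-→d10:-→d11:-→d12:H0→d13:-→d14:-→d15:-→d16:-→d17:-→d18:-→d19:-→d20:H1→d21:-→d22:-  best=H1
  + 204.36.14.30/32 (H3) depth=32
  ? 157.48.66.97  path d0:H3→d1:-→d2:-→d3:-→d4:-→d5:-→d6:-→d7:-→d8:H1→d9:-→d10:-→d11:-→d12:H0→d13:-→d14:-→d15:-→d16:-→d17:-→d18:-→d19:-→d20:H1→d21:-→d22:-→d23:-→d24:H1→d25:-→d26:-→d27:-→d28:H4  best=H4

== LOOKUPS ==
["H4","no-route","H0","H2","H4","H2","H0","H4","H0","H3","H4","H4","H1","H4"]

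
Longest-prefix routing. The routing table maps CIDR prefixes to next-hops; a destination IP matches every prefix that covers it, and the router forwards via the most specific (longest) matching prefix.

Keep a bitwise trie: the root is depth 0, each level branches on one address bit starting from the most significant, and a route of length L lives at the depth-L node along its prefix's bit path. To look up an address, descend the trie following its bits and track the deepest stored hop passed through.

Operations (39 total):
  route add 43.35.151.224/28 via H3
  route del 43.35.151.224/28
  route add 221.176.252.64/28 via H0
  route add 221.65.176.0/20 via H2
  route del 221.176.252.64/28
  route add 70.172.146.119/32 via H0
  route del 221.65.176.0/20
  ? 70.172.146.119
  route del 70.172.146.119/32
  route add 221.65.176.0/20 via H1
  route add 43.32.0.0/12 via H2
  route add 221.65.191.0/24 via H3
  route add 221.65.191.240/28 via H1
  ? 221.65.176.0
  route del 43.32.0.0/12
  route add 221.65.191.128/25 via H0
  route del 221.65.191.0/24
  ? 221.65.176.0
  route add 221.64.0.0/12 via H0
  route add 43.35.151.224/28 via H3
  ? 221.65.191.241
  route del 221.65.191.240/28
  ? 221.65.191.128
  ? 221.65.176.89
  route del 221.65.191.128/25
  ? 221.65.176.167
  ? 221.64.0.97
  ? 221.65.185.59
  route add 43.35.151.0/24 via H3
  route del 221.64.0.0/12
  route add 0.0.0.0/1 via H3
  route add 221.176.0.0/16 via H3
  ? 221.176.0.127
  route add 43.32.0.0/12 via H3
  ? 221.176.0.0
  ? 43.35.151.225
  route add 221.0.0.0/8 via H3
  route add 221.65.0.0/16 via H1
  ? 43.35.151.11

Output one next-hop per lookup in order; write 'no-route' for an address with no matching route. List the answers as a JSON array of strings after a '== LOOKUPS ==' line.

Trace:
  add 43.35.151.224/28 -> H3 at depth 28
  - 43.35.151.224/28 clear@28
  add 221.176.252.64/28 -> H0 at depth 28
  add 221.65.176.0/20 -> H2 at depth 20
  - 221.176.252.64/28 clear@28
  add 70.172.146.119/32 -> H0 at depth 32
  - 221.65.176.0/20 clear@20
  lookup 70.172.146.119: bits 01000110101011001001001001110111 walk d0:-→d1:-→d2:-→d3:-→d4:-→d5:-→d6:-→d7:-→d8:-→d9:-→d10:-→d11:-→d12:-→d13:-→d14:-→d15:-→d16:-→d17:-→d18:-→d19:-→d20:-→d21:-→d22:-→d23:-→d24:-→d25:-→d26:-→d27:-→d28:-→d29:-→d30:-→d31:-→d32:H0 -> H0
  - 70.172.146.119/32 clear@32
  add 221.65.176.0/20 -> H1 at depth 20
  add 43.32.0.0/12 -> H2 at depth 12
  add 221.65.191.0/24 -> H3 at depth 24
  add 221.65.191.240/28 -> H1 at depth 28
  lookup 221.65.176.0: bits 11011101010000011011 walk d0:-→d1:-→d2:-→d3:-→d4:-→d5:-→d6:-→d7:-→d8:-→d9:-→d10:-→d11:-→d12:-→d13:-→d14:-→d15:-→d16:-→d17:-→d18:-→d19:-→d20:H1 -> H1
  - 43.32.0.0/12 clear@12
  add 221.65.191.128/25 -> H0 at depth 25
  - 221.65.191.0/24 clear@24
  lookup 221.65.176.0: bits 11011101010000011011 walk d0:-→d1:-→d2:-→d3:-→d4:-→d5:-→d6:-→d7:-→d8:-→d9:-→d10:-→d11:-→d12:-→d13:-→d14:-→d15:-→d16:-→d17:-→d18:-→d19:-→d20:H1 -> H1
  add 221.64.0.0/12 -> H0 at depth 12
  add 43.35.151.224/28 -> H3 at depth 28
  lookup 221.65.191.241: bits 1101110101000001101111111111 walk d0:-→d1:-→d2:-→d3:-→d4:-→d5:-→d6:-→d7:-→d8:-→d9:-→d10:-→d11:-→d12:H0→d13:-→d14:-→d15:-→d16:-→d17:-→d18:-→d19:-→d20:H1→d21:-→d22:-→d23:-→d24:-→d25:H0→d26:-→d27:-→d28:H1 -> H1
  - 221.65.191.240/28 clear@28
  lookup 221.65.191.128: bits 1101110101000001101111111 walk d0:-→d1:-→d2:-→d3:-→d4:-→d5:-→d6:-→d7:-→d8:-→d9:-→d10:-→d11:-→d12:H0→d13:-→d14:-→d15:-→d16:-→d17:-→d18:-→d19:-→d20:H1→d21:-→d22:-→d23:-→d24:-→d25:H0 -> H0
  lookup 221.65.176.89: bits 11011101010000011011 walk d0:-→d1:-→d2:-→d3:-→d4:-→d5:-→d6:-→d7:-→d8:-→d9:-→d10:-→d11:-→d12:H0→d13:-→d14:-→d15:-→d16:-→d17:-→d18:-→d19:-→d20:H1 -> H1
  - 221.65.191.128/25 clear@25
  lookup 221.65.176.167: bits 11011101010000011011 walk d0:-→d1:-→d2:-→d3:-→d4:-→d5:-→d6:-→d7:-→d8:-→d9:-→d10:-→d11:-→d12:H0→d13:-→d14:-→d15:-→d16:-→d17:-→d18:-→d19:-→d20:H1 -> H1
  lookup 221.64.0.97: bits 110111010100000 walk d0:-→d1:-→d2:-→d3:-→d4:-→d5:-→d6:-→d7:-→d8:-→d9:-→d10:-→d11:-→d12:H0→d13:-→d14:-→d15:- -> H0
  lookup 221.65.185.59: bits 110111010100000110111 walk d0:-→d1:-→d2:-→d3:-→d4:-→d5:-→d6:-→d7:-→d8:-→d9:-→d10:-→d11:-→d12:H0→d13:-→d14:-→d15:-→d16:-→d17:-→d18:-→d19:-→d20:H1→d21:- -> H1
  add 43.35.151.0/24 -> H3 at depth 24
  - 221.64.0.0/12 clear@12
  add 0.0.0.0/1 -> H3 at depth 1
  add 221.176.0.0/16 -> H3 at depth 16
  lookup 221.176.0.127: bits 1101110110110000 walk d0:-→d1:-→d2:-→d3:-→d4:-→d5:-→d6:-→d7:-→d8:-→d9:-→d10:-→d11:-→d12:-→d13:-→d14:-→d15:-→d16:H3 -> H3
  add 43.32.0.0/12 -> H3 at depth 12
  lookup 221.176.0.0: bits 1101110110110000 walk d0:-→d1:-→d2:-→d3:-→d4:-→d5:-→d6:-→d7:-→d8:-→d9:-→d10:-→d11:-→d12:-→d13:-→d14:-→d15:-→d16:H3 -> H3
  lookup 43.35.151.225: bits 0010101100100011100101111110 walk d0:-→d1:H3→d2:-→d3:-→d4:-→d5:-→d6:-→d7:-→d8:-→d9:-→d10:-→d11:-→d12:H3→d13:-→d14:-→d15:-→d16:-→d17:-→d18:-→d19:-→d20:-→d21:-→d22:-→d23:-→d24:H3→d25:-→d26:-→d27:-→d28:H3 -> H3
  add 221.0.0.0/8 -> H3 at depth 8
  add 221.65.0.0/16 -> H1 at depth 16
  lookup 43.35.151.11: bits 001010110010001110010111 walk d0:-→d1:H3→d2:-→d3:-→d4:-→d5:-→d6:-→d7:-→d8:-→d9:-→d10:-→d11:-→d12:H3→d13:-→d14:-→d15:-→d16:-→d17:-→d18:-→d19:-→d20:-→d21:-→d22:-→d23:-→d24:H3 -> H3

== LOOKUPS ==
["H0","H1","H1","H1","H0","H1","H1","H0","H1","H3","H3","H3","H3"]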